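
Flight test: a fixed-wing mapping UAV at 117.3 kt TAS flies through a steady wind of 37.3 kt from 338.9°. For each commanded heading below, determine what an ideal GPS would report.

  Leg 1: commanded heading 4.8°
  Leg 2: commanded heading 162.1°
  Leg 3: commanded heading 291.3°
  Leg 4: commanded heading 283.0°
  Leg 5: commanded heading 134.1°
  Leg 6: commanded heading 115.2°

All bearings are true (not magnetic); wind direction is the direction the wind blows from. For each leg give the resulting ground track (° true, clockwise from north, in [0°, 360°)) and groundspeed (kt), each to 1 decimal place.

Leg 1: heading 4.8°; drift +11.0° → track 15.8°, groundspeed 85.3 kt
Leg 2: heading 162.1°; drift -0.8° → track 161.3°, groundspeed 154.6 kt
Leg 3: heading 291.3°; drift -16.6° → track 274.7°, groundspeed 96.2 kt
Leg 4: heading 283.0°; drift -17.8° → track 265.2°, groundspeed 101.2 kt
Leg 5: heading 134.1°; drift +5.9° → track 140.0°, groundspeed 152.0 kt
Leg 6: heading 115.2°; drift +10.1° → track 125.3°, groundspeed 146.6 kt

Leg 1: track=15.8°, groundspeed=85.3 kt
Leg 2: track=161.3°, groundspeed=154.6 kt
Leg 3: track=274.7°, groundspeed=96.2 kt
Leg 4: track=265.2°, groundspeed=101.2 kt
Leg 5: track=140.0°, groundspeed=152.0 kt
Leg 6: track=125.3°, groundspeed=146.6 kt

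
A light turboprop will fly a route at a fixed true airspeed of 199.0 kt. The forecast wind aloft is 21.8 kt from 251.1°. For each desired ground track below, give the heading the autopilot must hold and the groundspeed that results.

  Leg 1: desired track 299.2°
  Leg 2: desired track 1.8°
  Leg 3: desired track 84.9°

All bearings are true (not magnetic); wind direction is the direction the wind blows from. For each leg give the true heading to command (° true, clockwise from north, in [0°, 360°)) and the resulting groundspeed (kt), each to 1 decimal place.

Leg 1: desired track 299.2°; wind correction -4.7° → command heading 294.5°, groundspeed 183.8 kt
Leg 2: desired track 1.8°; wind correction -5.9° → command heading 355.9°, groundspeed 205.7 kt
Leg 3: desired track 84.9°; wind correction +1.5° → command heading 86.4°, groundspeed 220.1 kt

Leg 1: heading=294.5°, groundspeed=183.8 kt
Leg 2: heading=355.9°, groundspeed=205.7 kt
Leg 3: heading=86.4°, groundspeed=220.1 kt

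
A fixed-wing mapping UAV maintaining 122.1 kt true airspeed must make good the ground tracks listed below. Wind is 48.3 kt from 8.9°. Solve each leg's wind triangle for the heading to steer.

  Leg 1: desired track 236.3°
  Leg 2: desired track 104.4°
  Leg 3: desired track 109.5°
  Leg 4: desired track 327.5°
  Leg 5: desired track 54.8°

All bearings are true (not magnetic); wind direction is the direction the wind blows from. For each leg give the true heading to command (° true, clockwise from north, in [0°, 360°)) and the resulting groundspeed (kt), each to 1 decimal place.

Leg 1: heading=253.2°, groundspeed=149.5 kt
Leg 2: heading=81.2°, groundspeed=116.9 kt
Leg 3: heading=86.6°, groundspeed=121.4 kt
Leg 4: heading=342.7°, groundspeed=81.6 kt
Leg 5: heading=38.3°, groundspeed=83.5 kt

Leg 1: desired track 236.3°; wind correction +16.9° → command heading 253.2°, groundspeed 149.5 kt
Leg 2: desired track 104.4°; wind correction -23.2° → command heading 81.2°, groundspeed 116.9 kt
Leg 3: desired track 109.5°; wind correction -22.9° → command heading 86.6°, groundspeed 121.4 kt
Leg 4: desired track 327.5°; wind correction +15.2° → command heading 342.7°, groundspeed 81.6 kt
Leg 5: desired track 54.8°; wind correction -16.5° → command heading 38.3°, groundspeed 83.5 kt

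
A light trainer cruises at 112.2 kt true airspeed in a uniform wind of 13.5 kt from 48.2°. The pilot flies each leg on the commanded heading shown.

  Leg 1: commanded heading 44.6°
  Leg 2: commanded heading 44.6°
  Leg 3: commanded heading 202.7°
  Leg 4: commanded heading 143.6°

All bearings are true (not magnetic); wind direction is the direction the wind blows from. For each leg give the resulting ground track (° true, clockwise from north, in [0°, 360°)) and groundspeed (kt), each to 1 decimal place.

Leg 1: track=44.1°, groundspeed=98.7 kt
Leg 2: track=44.1°, groundspeed=98.7 kt
Leg 3: track=205.4°, groundspeed=124.5 kt
Leg 4: track=150.4°, groundspeed=114.3 kt

Leg 1: heading 44.6°; drift -0.5° → track 44.1°, groundspeed 98.7 kt
Leg 2: heading 44.6°; drift -0.5° → track 44.1°, groundspeed 98.7 kt
Leg 3: heading 202.7°; drift +2.7° → track 205.4°, groundspeed 124.5 kt
Leg 4: heading 143.6°; drift +6.8° → track 150.4°, groundspeed 114.3 kt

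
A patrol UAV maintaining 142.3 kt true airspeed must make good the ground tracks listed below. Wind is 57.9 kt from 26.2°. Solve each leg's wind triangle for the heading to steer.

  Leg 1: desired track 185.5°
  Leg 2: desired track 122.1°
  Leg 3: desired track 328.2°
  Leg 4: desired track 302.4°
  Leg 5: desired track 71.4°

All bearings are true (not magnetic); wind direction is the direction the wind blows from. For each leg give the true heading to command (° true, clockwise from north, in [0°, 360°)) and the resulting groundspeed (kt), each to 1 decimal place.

Leg 1: desired track 185.5°; wind correction -8.3° → command heading 177.2°, groundspeed 195.0 kt
Leg 2: desired track 122.1°; wind correction -23.9° → command heading 98.2°, groundspeed 136.1 kt
Leg 3: desired track 328.2°; wind correction +20.2° → command heading 348.4°, groundspeed 102.9 kt
Leg 4: desired track 302.4°; wind correction +23.9° → command heading 326.3°, groundspeed 123.9 kt
Leg 5: desired track 71.4°; wind correction -16.8° → command heading 54.6°, groundspeed 95.4 kt

Leg 1: heading=177.2°, groundspeed=195.0 kt
Leg 2: heading=98.2°, groundspeed=136.1 kt
Leg 3: heading=348.4°, groundspeed=102.9 kt
Leg 4: heading=326.3°, groundspeed=123.9 kt
Leg 5: heading=54.6°, groundspeed=95.4 kt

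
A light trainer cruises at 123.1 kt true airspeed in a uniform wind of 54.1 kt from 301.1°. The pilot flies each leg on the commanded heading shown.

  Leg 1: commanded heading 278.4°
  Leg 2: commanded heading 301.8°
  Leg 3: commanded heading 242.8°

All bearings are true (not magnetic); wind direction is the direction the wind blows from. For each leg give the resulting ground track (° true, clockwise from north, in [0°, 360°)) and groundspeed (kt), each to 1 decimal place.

Leg 1: heading 278.4°; drift -15.9° → track 262.5°, groundspeed 76.1 kt
Leg 2: heading 301.8°; drift +0.5° → track 302.3°, groundspeed 69.0 kt
Leg 3: heading 242.8°; drift -25.9° → track 216.9°, groundspeed 105.3 kt

Leg 1: track=262.5°, groundspeed=76.1 kt
Leg 2: track=302.3°, groundspeed=69.0 kt
Leg 3: track=216.9°, groundspeed=105.3 kt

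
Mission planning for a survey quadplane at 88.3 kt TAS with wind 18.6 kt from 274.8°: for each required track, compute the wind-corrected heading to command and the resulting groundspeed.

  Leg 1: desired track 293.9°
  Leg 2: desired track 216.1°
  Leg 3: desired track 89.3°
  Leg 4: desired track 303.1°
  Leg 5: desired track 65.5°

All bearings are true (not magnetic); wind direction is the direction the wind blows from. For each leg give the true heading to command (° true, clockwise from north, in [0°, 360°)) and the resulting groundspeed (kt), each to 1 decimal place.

Leg 1: desired track 293.9°; wind correction -4.0° → command heading 289.9°, groundspeed 70.5 kt
Leg 2: desired track 216.1°; wind correction +10.4° → command heading 226.5°, groundspeed 77.2 kt
Leg 3: desired track 89.3°; wind correction -1.2° → command heading 88.1°, groundspeed 106.8 kt
Leg 4: desired track 303.1°; wind correction -5.7° → command heading 297.4°, groundspeed 71.5 kt
Leg 5: desired track 65.5°; wind correction -5.9° → command heading 59.6°, groundspeed 104.1 kt

Leg 1: heading=289.9°, groundspeed=70.5 kt
Leg 2: heading=226.5°, groundspeed=77.2 kt
Leg 3: heading=88.1°, groundspeed=106.8 kt
Leg 4: heading=297.4°, groundspeed=71.5 kt
Leg 5: heading=59.6°, groundspeed=104.1 kt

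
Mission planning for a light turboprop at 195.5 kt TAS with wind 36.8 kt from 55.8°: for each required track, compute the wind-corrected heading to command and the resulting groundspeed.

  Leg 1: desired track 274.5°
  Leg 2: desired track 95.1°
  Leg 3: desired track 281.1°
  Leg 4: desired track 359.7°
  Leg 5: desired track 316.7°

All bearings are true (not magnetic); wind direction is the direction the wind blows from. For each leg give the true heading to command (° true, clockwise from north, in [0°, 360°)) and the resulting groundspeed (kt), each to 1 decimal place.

Leg 1: heading=281.3°, groundspeed=222.9 kt
Leg 2: heading=88.3°, groundspeed=165.6 kt
Leg 3: heading=288.8°, groundspeed=219.6 kt
Leg 4: heading=8.7°, groundspeed=172.6 kt
Leg 5: heading=327.4°, groundspeed=197.9 kt

Leg 1: desired track 274.5°; wind correction +6.8° → command heading 281.3°, groundspeed 222.9 kt
Leg 2: desired track 95.1°; wind correction -6.8° → command heading 88.3°, groundspeed 165.6 kt
Leg 3: desired track 281.1°; wind correction +7.7° → command heading 288.8°, groundspeed 219.6 kt
Leg 4: desired track 359.7°; wind correction +9.0° → command heading 8.7°, groundspeed 172.6 kt
Leg 5: desired track 316.7°; wind correction +10.7° → command heading 327.4°, groundspeed 197.9 kt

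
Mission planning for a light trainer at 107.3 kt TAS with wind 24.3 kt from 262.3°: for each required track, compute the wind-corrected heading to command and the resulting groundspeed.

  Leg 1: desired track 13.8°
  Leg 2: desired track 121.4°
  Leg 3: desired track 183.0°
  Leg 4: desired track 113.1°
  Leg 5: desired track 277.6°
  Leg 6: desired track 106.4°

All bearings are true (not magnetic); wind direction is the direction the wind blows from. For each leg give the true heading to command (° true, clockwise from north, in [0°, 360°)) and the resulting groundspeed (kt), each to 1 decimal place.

Leg 1: heading=1.6°, groundspeed=113.8 kt
Leg 2: heading=129.6°, groundspeed=125.1 kt
Leg 3: heading=195.9°, groundspeed=100.1 kt
Leg 4: heading=119.8°, groundspeed=127.4 kt
Leg 5: heading=274.2°, groundspeed=83.7 kt
Leg 6: heading=111.7°, groundspeed=129.0 kt

Leg 1: desired track 13.8°; wind correction -12.2° → command heading 1.6°, groundspeed 113.8 kt
Leg 2: desired track 121.4°; wind correction +8.2° → command heading 129.6°, groundspeed 125.1 kt
Leg 3: desired track 183.0°; wind correction +12.9° → command heading 195.9°, groundspeed 100.1 kt
Leg 4: desired track 113.1°; wind correction +6.7° → command heading 119.8°, groundspeed 127.4 kt
Leg 5: desired track 277.6°; wind correction -3.4° → command heading 274.2°, groundspeed 83.7 kt
Leg 6: desired track 106.4°; wind correction +5.3° → command heading 111.7°, groundspeed 129.0 kt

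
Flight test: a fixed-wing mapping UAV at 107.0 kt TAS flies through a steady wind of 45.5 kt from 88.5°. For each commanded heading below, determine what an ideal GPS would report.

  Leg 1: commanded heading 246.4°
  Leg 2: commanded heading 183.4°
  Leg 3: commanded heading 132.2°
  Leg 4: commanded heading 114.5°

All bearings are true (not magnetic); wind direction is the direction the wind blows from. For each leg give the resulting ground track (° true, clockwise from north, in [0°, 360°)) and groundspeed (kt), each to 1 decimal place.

Leg 1: track=252.9°, groundspeed=150.1 kt
Leg 2: track=205.6°, groundspeed=119.8 kt
Leg 3: track=155.2°, groundspeed=80.5 kt
Leg 4: track=131.3°, groundspeed=69.0 kt

Leg 1: heading 246.4°; drift +6.5° → track 252.9°, groundspeed 150.1 kt
Leg 2: heading 183.4°; drift +22.2° → track 205.6°, groundspeed 119.8 kt
Leg 3: heading 132.2°; drift +23.0° → track 155.2°, groundspeed 80.5 kt
Leg 4: heading 114.5°; drift +16.8° → track 131.3°, groundspeed 69.0 kt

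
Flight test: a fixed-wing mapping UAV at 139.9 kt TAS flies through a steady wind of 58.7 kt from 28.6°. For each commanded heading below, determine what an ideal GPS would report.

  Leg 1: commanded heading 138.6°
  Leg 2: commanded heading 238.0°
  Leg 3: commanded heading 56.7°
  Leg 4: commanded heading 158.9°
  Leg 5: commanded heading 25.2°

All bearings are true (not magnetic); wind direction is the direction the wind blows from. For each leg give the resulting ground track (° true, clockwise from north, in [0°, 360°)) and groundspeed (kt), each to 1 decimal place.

Leg 1: heading 138.6°; drift +19.0° → track 157.6°, groundspeed 169.2 kt
Leg 2: heading 238.0°; drift -8.6° → track 229.4°, groundspeed 193.2 kt
Leg 3: heading 56.7°; drift +17.4° → track 74.1°, groundspeed 92.4 kt
Leg 4: heading 158.9°; drift +14.1° → track 173.0°, groundspeed 183.4 kt
Leg 5: heading 25.2°; drift -2.5° → track 22.7°, groundspeed 81.4 kt

Leg 1: track=157.6°, groundspeed=169.2 kt
Leg 2: track=229.4°, groundspeed=193.2 kt
Leg 3: track=74.1°, groundspeed=92.4 kt
Leg 4: track=173.0°, groundspeed=183.4 kt
Leg 5: track=22.7°, groundspeed=81.4 kt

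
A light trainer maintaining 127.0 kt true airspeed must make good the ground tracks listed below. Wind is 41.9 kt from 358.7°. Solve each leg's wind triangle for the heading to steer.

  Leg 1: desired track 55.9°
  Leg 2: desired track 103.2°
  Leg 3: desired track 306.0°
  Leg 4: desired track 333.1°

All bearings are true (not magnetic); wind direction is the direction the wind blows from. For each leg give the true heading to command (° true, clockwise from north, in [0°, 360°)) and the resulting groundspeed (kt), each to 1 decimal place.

Leg 1: heading=39.8°, groundspeed=99.3 kt
Leg 2: heading=84.6°, groundspeed=130.8 kt
Leg 3: heading=321.2°, groundspeed=97.2 kt
Leg 4: heading=341.3°, groundspeed=87.9 kt

Leg 1: desired track 55.9°; wind correction -16.1° → command heading 39.8°, groundspeed 99.3 kt
Leg 2: desired track 103.2°; wind correction -18.6° → command heading 84.6°, groundspeed 130.8 kt
Leg 3: desired track 306.0°; wind correction +15.2° → command heading 321.2°, groundspeed 97.2 kt
Leg 4: desired track 333.1°; wind correction +8.2° → command heading 341.3°, groundspeed 87.9 kt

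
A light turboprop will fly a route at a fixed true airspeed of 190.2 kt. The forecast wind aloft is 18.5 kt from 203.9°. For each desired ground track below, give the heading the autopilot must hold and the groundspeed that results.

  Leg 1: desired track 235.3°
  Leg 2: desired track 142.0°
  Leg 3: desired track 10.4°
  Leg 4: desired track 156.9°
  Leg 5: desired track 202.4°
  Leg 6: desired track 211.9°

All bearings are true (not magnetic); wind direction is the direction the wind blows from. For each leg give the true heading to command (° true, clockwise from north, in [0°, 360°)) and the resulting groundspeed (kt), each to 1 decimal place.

Leg 1: heading=232.4°, groundspeed=174.2 kt
Leg 2: heading=146.9°, groundspeed=180.8 kt
Leg 3: heading=9.1°, groundspeed=208.1 kt
Leg 4: heading=161.0°, groundspeed=177.1 kt
Leg 5: heading=202.5°, groundspeed=171.7 kt
Leg 6: heading=211.1°, groundspeed=171.9 kt

Leg 1: desired track 235.3°; wind correction -2.9° → command heading 232.4°, groundspeed 174.2 kt
Leg 2: desired track 142.0°; wind correction +4.9° → command heading 146.9°, groundspeed 180.8 kt
Leg 3: desired track 10.4°; wind correction -1.3° → command heading 9.1°, groundspeed 208.1 kt
Leg 4: desired track 156.9°; wind correction +4.1° → command heading 161.0°, groundspeed 177.1 kt
Leg 5: desired track 202.4°; wind correction +0.1° → command heading 202.5°, groundspeed 171.7 kt
Leg 6: desired track 211.9°; wind correction -0.8° → command heading 211.1°, groundspeed 171.9 kt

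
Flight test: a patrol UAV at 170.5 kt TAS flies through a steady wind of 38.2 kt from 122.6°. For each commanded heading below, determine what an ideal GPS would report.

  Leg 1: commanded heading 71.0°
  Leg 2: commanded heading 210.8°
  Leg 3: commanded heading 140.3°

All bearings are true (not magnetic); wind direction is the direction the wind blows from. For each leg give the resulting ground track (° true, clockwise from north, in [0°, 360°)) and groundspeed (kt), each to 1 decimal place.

Leg 1: heading 71.0°; drift -11.5° → track 59.5°, groundspeed 149.8 kt
Leg 2: heading 210.8°; drift +12.7° → track 223.5°, groundspeed 173.6 kt
Leg 3: heading 140.3°; drift +4.9° → track 145.2°, groundspeed 134.6 kt

Leg 1: track=59.5°, groundspeed=149.8 kt
Leg 2: track=223.5°, groundspeed=173.6 kt
Leg 3: track=145.2°, groundspeed=134.6 kt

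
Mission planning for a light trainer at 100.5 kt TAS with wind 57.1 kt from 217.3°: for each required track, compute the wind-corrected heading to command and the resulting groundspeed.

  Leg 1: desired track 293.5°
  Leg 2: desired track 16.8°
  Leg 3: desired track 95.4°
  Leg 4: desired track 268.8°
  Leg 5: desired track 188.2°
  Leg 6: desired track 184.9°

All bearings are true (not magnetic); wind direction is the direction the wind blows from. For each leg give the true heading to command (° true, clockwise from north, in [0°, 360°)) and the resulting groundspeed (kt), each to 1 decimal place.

Leg 1: heading=260.0°, groundspeed=70.2 kt
Leg 2: heading=5.3°, groundspeed=152.0 kt
Leg 3: heading=124.2°, groundspeed=118.2 kt
Leg 4: heading=242.4°, groundspeed=54.5 kt
Leg 5: heading=204.2°, groundspeed=46.7 kt
Leg 6: heading=202.6°, groundspeed=47.5 kt

Leg 1: desired track 293.5°; wind correction -33.5° → command heading 260.0°, groundspeed 70.2 kt
Leg 2: desired track 16.8°; wind correction -11.5° → command heading 5.3°, groundspeed 152.0 kt
Leg 3: desired track 95.4°; wind correction +28.8° → command heading 124.2°, groundspeed 118.2 kt
Leg 4: desired track 268.8°; wind correction -26.4° → command heading 242.4°, groundspeed 54.5 kt
Leg 5: desired track 188.2°; wind correction +16.0° → command heading 204.2°, groundspeed 46.7 kt
Leg 6: desired track 184.9°; wind correction +17.7° → command heading 202.6°, groundspeed 47.5 kt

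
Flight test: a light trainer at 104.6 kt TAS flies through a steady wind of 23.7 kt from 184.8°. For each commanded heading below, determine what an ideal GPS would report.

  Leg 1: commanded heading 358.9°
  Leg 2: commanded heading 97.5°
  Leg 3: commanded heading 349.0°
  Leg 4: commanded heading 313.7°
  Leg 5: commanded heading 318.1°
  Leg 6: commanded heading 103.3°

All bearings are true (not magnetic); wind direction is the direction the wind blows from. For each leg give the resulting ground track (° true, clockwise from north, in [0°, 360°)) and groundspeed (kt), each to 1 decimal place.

Leg 1: track=0.0°, groundspeed=128.2 kt
Leg 2: track=84.6°, groundspeed=106.2 kt
Leg 3: track=351.9°, groundspeed=127.6 kt
Leg 4: track=322.5°, groundspeed=120.9 kt
Leg 5: track=326.2°, groundspeed=122.1 kt
Leg 6: track=90.2°, groundspeed=103.8 kt

Leg 1: heading 358.9°; drift +1.1° → track 0.0°, groundspeed 128.2 kt
Leg 2: heading 97.5°; drift -12.9° → track 84.6°, groundspeed 106.2 kt
Leg 3: heading 349.0°; drift +2.9° → track 351.9°, groundspeed 127.6 kt
Leg 4: heading 313.7°; drift +8.8° → track 322.5°, groundspeed 120.9 kt
Leg 5: heading 318.1°; drift +8.1° → track 326.2°, groundspeed 122.1 kt
Leg 6: heading 103.3°; drift -13.1° → track 90.2°, groundspeed 103.8 kt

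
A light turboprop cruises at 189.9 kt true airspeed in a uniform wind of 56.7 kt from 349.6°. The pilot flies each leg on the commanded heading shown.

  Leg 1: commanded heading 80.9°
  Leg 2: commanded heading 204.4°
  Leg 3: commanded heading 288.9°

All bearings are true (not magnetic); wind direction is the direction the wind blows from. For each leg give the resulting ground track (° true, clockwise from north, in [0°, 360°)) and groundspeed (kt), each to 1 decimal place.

Leg 1: heading 80.9°; drift +16.5° → track 97.4°, groundspeed 199.4 kt
Leg 2: heading 204.4°; drift -7.8° → track 196.6°, groundspeed 238.7 kt
Leg 3: heading 288.9°; drift -17.0° → track 271.9°, groundspeed 169.5 kt

Leg 1: track=97.4°, groundspeed=199.4 kt
Leg 2: track=196.6°, groundspeed=238.7 kt
Leg 3: track=271.9°, groundspeed=169.5 kt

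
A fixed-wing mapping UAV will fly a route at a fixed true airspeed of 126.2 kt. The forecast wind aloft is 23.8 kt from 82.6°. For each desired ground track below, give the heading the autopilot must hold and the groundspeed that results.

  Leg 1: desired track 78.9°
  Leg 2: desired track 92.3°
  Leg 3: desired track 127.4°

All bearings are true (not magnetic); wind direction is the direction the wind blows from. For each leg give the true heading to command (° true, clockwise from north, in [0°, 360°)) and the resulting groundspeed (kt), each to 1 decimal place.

Leg 1: heading=79.6°, groundspeed=102.4 kt
Leg 2: heading=90.5°, groundspeed=102.7 kt
Leg 3: heading=119.8°, groundspeed=108.2 kt

Leg 1: desired track 78.9°; wind correction +0.7° → command heading 79.6°, groundspeed 102.4 kt
Leg 2: desired track 92.3°; wind correction -1.8° → command heading 90.5°, groundspeed 102.7 kt
Leg 3: desired track 127.4°; wind correction -7.6° → command heading 119.8°, groundspeed 108.2 kt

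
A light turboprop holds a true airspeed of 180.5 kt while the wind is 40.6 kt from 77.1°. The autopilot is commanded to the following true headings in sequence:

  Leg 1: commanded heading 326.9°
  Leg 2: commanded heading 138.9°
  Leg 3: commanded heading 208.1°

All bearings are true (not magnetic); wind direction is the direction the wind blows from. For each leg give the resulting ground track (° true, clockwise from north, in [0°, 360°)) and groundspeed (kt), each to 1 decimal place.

Leg 1: track=315.8°, groundspeed=198.2 kt
Leg 2: track=151.4°, groundspeed=165.2 kt
Leg 3: track=216.5°, groundspeed=209.4 kt

Leg 1: heading 326.9°; drift -11.1° → track 315.8°, groundspeed 198.2 kt
Leg 2: heading 138.9°; drift +12.5° → track 151.4°, groundspeed 165.2 kt
Leg 3: heading 208.1°; drift +8.4° → track 216.5°, groundspeed 209.4 kt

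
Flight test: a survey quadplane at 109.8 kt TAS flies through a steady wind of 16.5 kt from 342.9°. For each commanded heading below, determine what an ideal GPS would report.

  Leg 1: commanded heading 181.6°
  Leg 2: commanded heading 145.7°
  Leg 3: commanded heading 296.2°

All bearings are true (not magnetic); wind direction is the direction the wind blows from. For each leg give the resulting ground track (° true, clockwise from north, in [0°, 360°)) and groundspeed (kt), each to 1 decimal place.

Leg 1: track=179.2°, groundspeed=125.5 kt
Leg 2: track=147.9°, groundspeed=125.7 kt
Leg 3: track=289.2°, groundspeed=99.2 kt

Leg 1: heading 181.6°; drift -2.4° → track 179.2°, groundspeed 125.5 kt
Leg 2: heading 145.7°; drift +2.2° → track 147.9°, groundspeed 125.7 kt
Leg 3: heading 296.2°; drift -7.0° → track 289.2°, groundspeed 99.2 kt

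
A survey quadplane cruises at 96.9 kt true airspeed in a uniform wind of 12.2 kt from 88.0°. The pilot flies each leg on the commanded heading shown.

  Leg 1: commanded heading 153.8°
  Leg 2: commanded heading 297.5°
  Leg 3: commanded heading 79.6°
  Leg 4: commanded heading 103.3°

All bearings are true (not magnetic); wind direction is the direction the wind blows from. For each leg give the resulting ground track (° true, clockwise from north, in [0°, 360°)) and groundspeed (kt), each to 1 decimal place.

Leg 1: track=160.7°, groundspeed=92.6 kt
Leg 2: track=294.3°, groundspeed=107.7 kt
Leg 3: track=78.4°, groundspeed=84.8 kt
Leg 4: track=105.5°, groundspeed=85.2 kt

Leg 1: heading 153.8°; drift +6.9° → track 160.7°, groundspeed 92.6 kt
Leg 2: heading 297.5°; drift -3.2° → track 294.3°, groundspeed 107.7 kt
Leg 3: heading 79.6°; drift -1.2° → track 78.4°, groundspeed 84.8 kt
Leg 4: heading 103.3°; drift +2.2° → track 105.5°, groundspeed 85.2 kt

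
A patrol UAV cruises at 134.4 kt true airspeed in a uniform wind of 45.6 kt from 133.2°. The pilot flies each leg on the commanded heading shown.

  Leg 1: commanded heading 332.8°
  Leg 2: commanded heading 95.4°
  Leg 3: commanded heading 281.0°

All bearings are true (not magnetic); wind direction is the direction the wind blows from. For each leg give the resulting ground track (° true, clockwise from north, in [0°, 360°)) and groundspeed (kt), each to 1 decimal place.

Leg 1: heading 332.8°; drift -4.9° → track 327.9°, groundspeed 178.0 kt
Leg 2: heading 95.4°; drift -15.9° → track 79.5°, groundspeed 102.3 kt
Leg 3: heading 281.0°; drift +8.0° → track 289.0°, groundspeed 174.7 kt

Leg 1: track=327.9°, groundspeed=178.0 kt
Leg 2: track=79.5°, groundspeed=102.3 kt
Leg 3: track=289.0°, groundspeed=174.7 kt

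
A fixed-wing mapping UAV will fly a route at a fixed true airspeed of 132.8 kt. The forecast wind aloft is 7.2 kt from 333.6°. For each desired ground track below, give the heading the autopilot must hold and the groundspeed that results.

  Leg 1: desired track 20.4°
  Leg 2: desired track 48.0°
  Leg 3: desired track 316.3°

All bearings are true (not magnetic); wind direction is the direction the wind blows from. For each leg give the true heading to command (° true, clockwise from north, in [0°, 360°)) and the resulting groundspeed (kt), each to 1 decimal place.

Leg 1: desired track 20.4°; wind correction -2.3° → command heading 18.1°, groundspeed 127.8 kt
Leg 2: desired track 48.0°; wind correction -3.0° → command heading 45.0°, groundspeed 130.7 kt
Leg 3: desired track 316.3°; wind correction +0.9° → command heading 317.2°, groundspeed 125.9 kt

Leg 1: heading=18.1°, groundspeed=127.8 kt
Leg 2: heading=45.0°, groundspeed=130.7 kt
Leg 3: heading=317.2°, groundspeed=125.9 kt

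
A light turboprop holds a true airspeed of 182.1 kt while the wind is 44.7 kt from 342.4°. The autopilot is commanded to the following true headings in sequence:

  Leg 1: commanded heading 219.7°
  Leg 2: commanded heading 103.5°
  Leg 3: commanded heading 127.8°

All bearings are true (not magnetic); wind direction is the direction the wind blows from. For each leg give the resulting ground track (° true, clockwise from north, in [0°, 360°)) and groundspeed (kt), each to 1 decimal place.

Leg 1: heading 219.7°; drift -10.3° → track 209.4°, groundspeed 209.7 kt
Leg 2: heading 103.5°; drift +10.6° → track 114.1°, groundspeed 208.7 kt
Leg 3: heading 127.8°; drift +6.6° → track 134.4°, groundspeed 220.4 kt

Leg 1: track=209.4°, groundspeed=209.7 kt
Leg 2: track=114.1°, groundspeed=208.7 kt
Leg 3: track=134.4°, groundspeed=220.4 kt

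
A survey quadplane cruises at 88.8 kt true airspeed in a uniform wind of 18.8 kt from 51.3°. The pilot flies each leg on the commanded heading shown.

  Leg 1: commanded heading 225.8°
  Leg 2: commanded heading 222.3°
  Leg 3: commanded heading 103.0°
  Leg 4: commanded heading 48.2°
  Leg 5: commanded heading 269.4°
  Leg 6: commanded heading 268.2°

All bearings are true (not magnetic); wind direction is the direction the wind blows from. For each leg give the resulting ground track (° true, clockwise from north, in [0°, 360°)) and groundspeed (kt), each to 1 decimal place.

Leg 1: track=226.8°, groundspeed=107.5 kt
Leg 2: track=223.9°, groundspeed=107.4 kt
Leg 3: track=113.8°, groundspeed=78.5 kt
Leg 4: track=47.4°, groundspeed=70.0 kt
Leg 5: track=263.0°, groundspeed=104.2 kt
Leg 6: track=262.0°, groundspeed=104.4 kt

Leg 1: heading 225.8°; drift +1.0° → track 226.8°, groundspeed 107.5 kt
Leg 2: heading 222.3°; drift +1.6° → track 223.9°, groundspeed 107.4 kt
Leg 3: heading 103.0°; drift +10.8° → track 113.8°, groundspeed 78.5 kt
Leg 4: heading 48.2°; drift -0.8° → track 47.4°, groundspeed 70.0 kt
Leg 5: heading 269.4°; drift -6.4° → track 263.0°, groundspeed 104.2 kt
Leg 6: heading 268.2°; drift -6.2° → track 262.0°, groundspeed 104.4 kt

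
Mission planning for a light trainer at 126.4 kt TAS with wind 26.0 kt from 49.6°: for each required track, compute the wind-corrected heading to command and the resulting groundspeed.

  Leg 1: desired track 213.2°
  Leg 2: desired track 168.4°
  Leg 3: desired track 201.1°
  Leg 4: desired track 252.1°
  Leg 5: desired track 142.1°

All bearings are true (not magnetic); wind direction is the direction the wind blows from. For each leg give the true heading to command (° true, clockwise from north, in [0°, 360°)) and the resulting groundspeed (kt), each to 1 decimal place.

Leg 1: desired track 213.2°; wind correction -3.3° → command heading 209.9°, groundspeed 151.1 kt
Leg 2: desired track 168.4°; wind correction -10.4° → command heading 158.0°, groundspeed 136.9 kt
Leg 3: desired track 201.1°; wind correction -5.6° → command heading 195.5°, groundspeed 148.6 kt
Leg 4: desired track 252.1°; wind correction +4.5° → command heading 256.6°, groundspeed 150.0 kt
Leg 5: desired track 142.1°; wind correction -11.9° → command heading 130.2°, groundspeed 124.8 kt

Leg 1: heading=209.9°, groundspeed=151.1 kt
Leg 2: heading=158.0°, groundspeed=136.9 kt
Leg 3: heading=195.5°, groundspeed=148.6 kt
Leg 4: heading=256.6°, groundspeed=150.0 kt
Leg 5: heading=130.2°, groundspeed=124.8 kt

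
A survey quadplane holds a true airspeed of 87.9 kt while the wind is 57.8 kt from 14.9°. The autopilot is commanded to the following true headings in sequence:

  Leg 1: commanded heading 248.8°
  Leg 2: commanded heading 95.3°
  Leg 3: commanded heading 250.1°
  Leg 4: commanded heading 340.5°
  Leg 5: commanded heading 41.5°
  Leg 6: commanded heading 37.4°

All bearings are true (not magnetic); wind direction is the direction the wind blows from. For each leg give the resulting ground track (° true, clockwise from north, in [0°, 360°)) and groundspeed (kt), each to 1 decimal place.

Leg 1: heading 248.8°; drift -21.0° → track 227.8°, groundspeed 130.6 kt
Leg 2: heading 95.3°; drift +36.1° → track 131.4°, groundspeed 96.8 kt
Leg 3: heading 250.1°; drift -21.4° → track 228.7°, groundspeed 129.9 kt
Leg 4: heading 340.5°; drift -39.1° → track 301.4°, groundspeed 51.8 kt
Leg 5: heading 41.5°; drift +35.5° → track 77.0°, groundspeed 44.5 kt
Leg 6: heading 37.4°; drift +32.7° → track 70.1°, groundspeed 41.0 kt

Leg 1: track=227.8°, groundspeed=130.6 kt
Leg 2: track=131.4°, groundspeed=96.8 kt
Leg 3: track=228.7°, groundspeed=129.9 kt
Leg 4: track=301.4°, groundspeed=51.8 kt
Leg 5: track=77.0°, groundspeed=44.5 kt
Leg 6: track=70.1°, groundspeed=41.0 kt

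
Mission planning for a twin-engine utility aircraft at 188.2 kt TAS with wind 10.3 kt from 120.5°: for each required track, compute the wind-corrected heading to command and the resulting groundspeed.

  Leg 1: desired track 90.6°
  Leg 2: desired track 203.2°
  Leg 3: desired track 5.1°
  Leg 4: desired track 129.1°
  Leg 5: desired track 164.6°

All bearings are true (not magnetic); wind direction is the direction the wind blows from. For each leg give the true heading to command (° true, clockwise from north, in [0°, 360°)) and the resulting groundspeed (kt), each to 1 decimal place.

Leg 1: desired track 90.6°; wind correction +1.6° → command heading 92.2°, groundspeed 179.2 kt
Leg 2: desired track 203.2°; wind correction -3.1° → command heading 200.1°, groundspeed 186.6 kt
Leg 3: desired track 5.1°; wind correction +2.8° → command heading 7.9°, groundspeed 192.4 kt
Leg 4: desired track 129.1°; wind correction -0.5° → command heading 128.6°, groundspeed 178.0 kt
Leg 5: desired track 164.6°; wind correction -2.2° → command heading 162.4°, groundspeed 180.7 kt

Leg 1: heading=92.2°, groundspeed=179.2 kt
Leg 2: heading=200.1°, groundspeed=186.6 kt
Leg 3: heading=7.9°, groundspeed=192.4 kt
Leg 4: heading=128.6°, groundspeed=178.0 kt
Leg 5: heading=162.4°, groundspeed=180.7 kt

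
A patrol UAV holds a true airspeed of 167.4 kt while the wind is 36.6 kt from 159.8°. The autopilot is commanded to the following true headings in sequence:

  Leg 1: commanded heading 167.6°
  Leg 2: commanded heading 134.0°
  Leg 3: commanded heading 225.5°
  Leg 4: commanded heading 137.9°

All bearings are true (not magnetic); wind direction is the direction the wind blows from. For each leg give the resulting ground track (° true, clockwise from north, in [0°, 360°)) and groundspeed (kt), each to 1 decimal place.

Leg 1: track=169.8°, groundspeed=131.2 kt
Leg 2: track=127.2°, groundspeed=135.4 kt
Leg 3: track=237.9°, groundspeed=155.9 kt
Leg 4: track=132.1°, groundspeed=134.1 kt

Leg 1: heading 167.6°; drift +2.2° → track 169.8°, groundspeed 131.2 kt
Leg 2: heading 134.0°; drift -6.8° → track 127.2°, groundspeed 135.4 kt
Leg 3: heading 225.5°; drift +12.4° → track 237.9°, groundspeed 155.9 kt
Leg 4: heading 137.9°; drift -5.8° → track 132.1°, groundspeed 134.1 kt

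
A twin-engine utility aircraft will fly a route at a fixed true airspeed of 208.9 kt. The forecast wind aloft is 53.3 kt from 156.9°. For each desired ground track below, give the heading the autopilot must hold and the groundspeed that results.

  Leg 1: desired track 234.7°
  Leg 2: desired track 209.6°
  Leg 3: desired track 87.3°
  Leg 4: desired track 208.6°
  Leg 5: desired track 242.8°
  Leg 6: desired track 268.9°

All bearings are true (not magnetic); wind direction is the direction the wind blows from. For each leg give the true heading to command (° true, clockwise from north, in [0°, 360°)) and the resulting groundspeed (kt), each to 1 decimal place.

Leg 1: desired track 234.7°; wind correction -14.4° → command heading 220.3°, groundspeed 191.0 kt
Leg 2: desired track 209.6°; wind correction -11.7° → command heading 197.9°, groundspeed 172.3 kt
Leg 3: desired track 87.3°; wind correction +13.8° → command heading 101.1°, groundspeed 184.3 kt
Leg 4: desired track 208.6°; wind correction -11.6° → command heading 197.0°, groundspeed 171.6 kt
Leg 5: desired track 242.8°; wind correction -14.7° → command heading 228.1°, groundspeed 198.2 kt
Leg 6: desired track 268.9°; wind correction -13.7° → command heading 255.2°, groundspeed 222.9 kt

Leg 1: heading=220.3°, groundspeed=191.0 kt
Leg 2: heading=197.9°, groundspeed=172.3 kt
Leg 3: heading=101.1°, groundspeed=184.3 kt
Leg 4: heading=197.0°, groundspeed=171.6 kt
Leg 5: heading=228.1°, groundspeed=198.2 kt
Leg 6: heading=255.2°, groundspeed=222.9 kt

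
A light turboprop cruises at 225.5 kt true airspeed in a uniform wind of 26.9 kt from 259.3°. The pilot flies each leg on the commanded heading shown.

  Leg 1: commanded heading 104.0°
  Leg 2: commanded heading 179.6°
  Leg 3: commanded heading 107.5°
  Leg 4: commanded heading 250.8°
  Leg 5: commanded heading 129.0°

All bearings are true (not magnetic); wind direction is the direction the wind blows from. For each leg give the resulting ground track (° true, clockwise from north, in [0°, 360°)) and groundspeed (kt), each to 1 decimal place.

Leg 1: heading 104.0°; drift -2.6° → track 101.4°, groundspeed 250.2 kt
Leg 2: heading 179.6°; drift -6.8° → track 172.8°, groundspeed 222.3 kt
Leg 3: heading 107.5°; drift -2.9° → track 104.6°, groundspeed 249.5 kt
Leg 4: heading 250.8°; drift -1.1° → track 249.7°, groundspeed 198.9 kt
Leg 5: heading 129.0°; drift -4.8° → track 124.2°, groundspeed 243.8 kt

Leg 1: track=101.4°, groundspeed=250.2 kt
Leg 2: track=172.8°, groundspeed=222.3 kt
Leg 3: track=104.6°, groundspeed=249.5 kt
Leg 4: track=249.7°, groundspeed=198.9 kt
Leg 5: track=124.2°, groundspeed=243.8 kt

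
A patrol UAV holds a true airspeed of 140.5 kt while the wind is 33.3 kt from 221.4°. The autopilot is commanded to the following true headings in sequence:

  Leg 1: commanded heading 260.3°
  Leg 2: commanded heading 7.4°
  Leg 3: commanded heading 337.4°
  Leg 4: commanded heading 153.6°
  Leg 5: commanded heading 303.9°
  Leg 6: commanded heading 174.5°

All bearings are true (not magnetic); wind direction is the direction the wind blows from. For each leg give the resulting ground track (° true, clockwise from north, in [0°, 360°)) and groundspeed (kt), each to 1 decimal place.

Leg 1: heading 260.3°; drift +10.3° → track 270.6°, groundspeed 116.5 kt
Leg 2: heading 7.4°; drift +6.3° → track 13.7°, groundspeed 169.1 kt
Leg 3: heading 337.4°; drift +10.9° → track 348.3°, groundspeed 158.0 kt
Leg 4: heading 153.6°; drift -13.6° → track 140.0°, groundspeed 131.6 kt
Leg 5: heading 303.9°; drift +13.6° → track 317.5°, groundspeed 140.1 kt
Leg 6: heading 174.5°; drift -11.7° → track 162.8°, groundspeed 120.2 kt

Leg 1: track=270.6°, groundspeed=116.5 kt
Leg 2: track=13.7°, groundspeed=169.1 kt
Leg 3: track=348.3°, groundspeed=158.0 kt
Leg 4: track=140.0°, groundspeed=131.6 kt
Leg 5: track=317.5°, groundspeed=140.1 kt
Leg 6: track=162.8°, groundspeed=120.2 kt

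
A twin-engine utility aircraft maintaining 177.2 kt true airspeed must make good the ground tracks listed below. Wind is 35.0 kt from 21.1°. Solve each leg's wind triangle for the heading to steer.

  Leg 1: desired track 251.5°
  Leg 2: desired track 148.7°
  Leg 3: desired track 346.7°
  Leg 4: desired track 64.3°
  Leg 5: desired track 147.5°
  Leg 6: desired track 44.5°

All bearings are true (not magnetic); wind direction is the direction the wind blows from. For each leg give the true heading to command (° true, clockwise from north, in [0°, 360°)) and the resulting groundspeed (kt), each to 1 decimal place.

Leg 1: heading=260.3°, groundspeed=197.4 kt
Leg 2: heading=139.7°, groundspeed=196.4 kt
Leg 3: heading=353.1°, groundspeed=147.2 kt
Leg 4: heading=56.5°, groundspeed=150.1 kt
Leg 5: heading=138.4°, groundspeed=195.7 kt
Leg 6: heading=40.0°, groundspeed=144.5 kt

Leg 1: desired track 251.5°; wind correction +8.8° → command heading 260.3°, groundspeed 197.4 kt
Leg 2: desired track 148.7°; wind correction -9.0° → command heading 139.7°, groundspeed 196.4 kt
Leg 3: desired track 346.7°; wind correction +6.4° → command heading 353.1°, groundspeed 147.2 kt
Leg 4: desired track 64.3°; wind correction -7.8° → command heading 56.5°, groundspeed 150.1 kt
Leg 5: desired track 147.5°; wind correction -9.1° → command heading 138.4°, groundspeed 195.7 kt
Leg 6: desired track 44.5°; wind correction -4.5° → command heading 40.0°, groundspeed 144.5 kt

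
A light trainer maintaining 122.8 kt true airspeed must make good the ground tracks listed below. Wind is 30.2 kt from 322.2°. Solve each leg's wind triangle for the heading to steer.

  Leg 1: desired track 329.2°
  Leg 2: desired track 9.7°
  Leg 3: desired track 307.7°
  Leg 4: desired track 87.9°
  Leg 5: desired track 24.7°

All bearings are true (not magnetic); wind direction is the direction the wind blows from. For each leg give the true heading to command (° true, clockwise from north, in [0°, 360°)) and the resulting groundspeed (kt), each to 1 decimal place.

Leg 1: heading=327.5°, groundspeed=92.8 kt
Leg 2: heading=359.3°, groundspeed=100.4 kt
Leg 3: heading=311.2°, groundspeed=93.3 kt
Leg 4: heading=76.4°, groundspeed=137.9 kt
Leg 5: heading=12.1°, groundspeed=105.9 kt

Leg 1: desired track 329.2°; wind correction -1.7° → command heading 327.5°, groundspeed 92.8 kt
Leg 2: desired track 9.7°; wind correction -10.4° → command heading 359.3°, groundspeed 100.4 kt
Leg 3: desired track 307.7°; wind correction +3.5° → command heading 311.2°, groundspeed 93.3 kt
Leg 4: desired track 87.9°; wind correction -11.5° → command heading 76.4°, groundspeed 137.9 kt
Leg 5: desired track 24.7°; wind correction -12.6° → command heading 12.1°, groundspeed 105.9 kt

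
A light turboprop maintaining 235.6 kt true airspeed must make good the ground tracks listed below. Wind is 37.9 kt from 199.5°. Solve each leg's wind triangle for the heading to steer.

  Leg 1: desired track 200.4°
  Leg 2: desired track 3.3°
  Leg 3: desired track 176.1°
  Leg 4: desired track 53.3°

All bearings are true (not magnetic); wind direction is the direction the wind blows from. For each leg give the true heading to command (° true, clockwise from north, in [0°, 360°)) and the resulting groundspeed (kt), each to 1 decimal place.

Leg 1: desired track 200.4°; wind correction -0.1° → command heading 200.3°, groundspeed 197.7 kt
Leg 2: desired track 3.3°; wind correction -2.6° → command heading 0.7°, groundspeed 271.8 kt
Leg 3: desired track 176.1°; wind correction +3.7° → command heading 179.8°, groundspeed 200.3 kt
Leg 4: desired track 53.3°; wind correction +5.1° → command heading 58.4°, groundspeed 266.1 kt

Leg 1: heading=200.3°, groundspeed=197.7 kt
Leg 2: heading=0.7°, groundspeed=271.8 kt
Leg 3: heading=179.8°, groundspeed=200.3 kt
Leg 4: heading=58.4°, groundspeed=266.1 kt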